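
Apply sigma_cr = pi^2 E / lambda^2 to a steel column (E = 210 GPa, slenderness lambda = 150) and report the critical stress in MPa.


sigma_cr = pi^2 * E / lambda^2
= 9.8696 * 210000.0 / 150^2
= 9.8696 * 210000.0 / 22500
= 92.1163 MPa

92.1163 MPa


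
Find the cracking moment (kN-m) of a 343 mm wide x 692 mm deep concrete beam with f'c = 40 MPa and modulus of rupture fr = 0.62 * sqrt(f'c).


fr = 0.62 * sqrt(40) = 0.62 * 6.3246 = 3.9212 MPa
I = 343 * 692^3 / 12 = 9471770298.67 mm^4
y_t = 346.0 mm
M_cr = fr * I / y_t = 3.9212 * 9471770298.67 / 346.0 N-mm
= 107.3437 kN-m

107.3437 kN-m


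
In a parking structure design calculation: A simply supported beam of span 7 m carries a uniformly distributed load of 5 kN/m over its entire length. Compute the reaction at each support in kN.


Total load = w * L = 5 * 7 = 35 kN
By symmetry, each reaction R = total / 2 = 35 / 2 = 17.5 kN

17.5 kN


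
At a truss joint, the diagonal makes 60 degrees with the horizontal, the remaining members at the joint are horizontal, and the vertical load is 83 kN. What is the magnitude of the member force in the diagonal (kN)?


At the joint, only the diagonal has a vertical component, so vertical equilibrium gives:
F * sin(60) = 83
F = 83 / sin(60)
= 83 / 0.866025
= 95.84 kN

95.84 kN


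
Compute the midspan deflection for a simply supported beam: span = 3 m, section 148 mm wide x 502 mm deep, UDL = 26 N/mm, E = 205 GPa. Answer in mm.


I = 148 * 502^3 / 12 = 1560240765.33 mm^4
L = 3000.0 mm, w = 26 N/mm, E = 205000.0 MPa
delta = 5 * w * L^4 / (384 * E * I)
= 5 * 26 * 3000.0^4 / (384 * 205000.0 * 1560240765.33)
= 0.0857 mm

0.0857 mm


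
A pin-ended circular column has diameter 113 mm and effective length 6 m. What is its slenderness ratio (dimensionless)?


Radius of gyration r = d / 4 = 113 / 4 = 28.25 mm
L_eff = 6000.0 mm
Slenderness ratio = L / r = 6000.0 / 28.25 = 212.39 (dimensionless)

212.39 (dimensionless)


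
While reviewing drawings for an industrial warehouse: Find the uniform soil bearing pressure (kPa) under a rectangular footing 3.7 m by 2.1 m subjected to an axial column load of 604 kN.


A = 3.7 * 2.1 = 7.77 m^2
q = P / A = 604 / 7.77
= 77.7349 kPa

77.7349 kPa


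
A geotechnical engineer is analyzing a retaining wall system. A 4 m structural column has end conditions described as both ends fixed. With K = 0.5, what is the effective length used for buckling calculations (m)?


L_eff = K * L
= 0.5 * 4
= 2.0 m

2.0 m


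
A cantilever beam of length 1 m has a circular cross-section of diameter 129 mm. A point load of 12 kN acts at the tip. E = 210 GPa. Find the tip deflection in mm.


I = pi * d^4 / 64 = pi * 129^4 / 64 = 13593420.13 mm^4
L = 1000.0 mm, P = 12000.0 N, E = 210000.0 MPa
delta = P * L^3 / (3 * E * I)
= 12000.0 * 1000.0^3 / (3 * 210000.0 * 13593420.13)
= 1.4012 mm

1.4012 mm


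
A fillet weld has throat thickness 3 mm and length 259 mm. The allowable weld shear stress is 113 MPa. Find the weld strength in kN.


Strength = throat * length * allowable stress
= 3 * 259 * 113 N
= 87801 N
= 87.8 kN

87.8 kN


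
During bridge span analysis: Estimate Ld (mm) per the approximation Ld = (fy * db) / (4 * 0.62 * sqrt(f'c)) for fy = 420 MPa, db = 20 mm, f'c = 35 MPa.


Ld = (fy * db) / (4 * 0.62 * sqrt(f'c))
= (420 * 20) / (4 * 0.62 * sqrt(35))
= 8400 / 14.6719
= 572.52 mm

572.52 mm


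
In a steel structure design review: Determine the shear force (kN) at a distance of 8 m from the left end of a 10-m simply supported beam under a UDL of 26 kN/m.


R_A = w * L / 2 = 26 * 10 / 2 = 130.0 kN
V(x) = R_A - w * x = 130.0 - 26 * 8
= -78.0 kN

-78.0 kN


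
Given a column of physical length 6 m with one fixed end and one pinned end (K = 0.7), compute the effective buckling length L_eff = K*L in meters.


L_eff = K * L
= 0.7 * 6
= 4.2 m

4.2 m


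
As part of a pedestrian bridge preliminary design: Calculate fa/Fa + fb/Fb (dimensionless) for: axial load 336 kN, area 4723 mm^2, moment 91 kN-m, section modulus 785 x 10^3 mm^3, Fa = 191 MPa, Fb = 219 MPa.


f_a = P / A = 336000.0 / 4723 = 71.1412 MPa
f_b = M / S = 91000000.0 / 785000.0 = 115.9236 MPa
Ratio = f_a / Fa + f_b / Fb
= 71.1412 / 191 + 115.9236 / 219
= 0.9018 (dimensionless)

0.9018 (dimensionless)


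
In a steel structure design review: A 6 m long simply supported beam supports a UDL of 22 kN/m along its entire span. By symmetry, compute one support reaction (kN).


Total load = w * L = 22 * 6 = 132 kN
By symmetry, each reaction R = total / 2 = 132 / 2 = 66.0 kN

66.0 kN


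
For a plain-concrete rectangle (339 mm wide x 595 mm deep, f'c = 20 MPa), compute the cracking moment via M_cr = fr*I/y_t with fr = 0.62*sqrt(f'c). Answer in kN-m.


fr = 0.62 * sqrt(20) = 0.62 * 4.4721 = 2.7727 MPa
I = 339 * 595^3 / 12 = 5950717718.75 mm^4
y_t = 297.5 mm
M_cr = fr * I / y_t = 2.7727 * 5950717718.75 / 297.5 N-mm
= 55.4612 kN-m

55.4612 kN-m


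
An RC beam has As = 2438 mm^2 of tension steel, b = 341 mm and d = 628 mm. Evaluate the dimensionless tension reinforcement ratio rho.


rho = As / (b * d)
= 2438 / (341 * 628)
= 2438 / 214148
= 0.011385 (dimensionless)

0.011385 (dimensionless)


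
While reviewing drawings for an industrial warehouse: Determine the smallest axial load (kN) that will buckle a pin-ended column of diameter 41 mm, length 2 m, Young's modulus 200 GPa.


I = pi * d^4 / 64 = 138709.22 mm^4
L = 2000.0 mm
P_cr = pi^2 * E * I / L^2
= 9.8696 * 200000.0 * 138709.22 / 2000.0^2
= 68450.26 N = 68.4503 kN

68.4503 kN


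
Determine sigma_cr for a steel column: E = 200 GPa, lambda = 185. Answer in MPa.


sigma_cr = pi^2 * E / lambda^2
= 9.8696 * 200000.0 / 185^2
= 9.8696 * 200000.0 / 34225
= 57.6748 MPa

57.6748 MPa


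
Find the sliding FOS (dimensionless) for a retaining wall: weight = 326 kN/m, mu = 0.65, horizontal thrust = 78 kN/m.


Resisting force = mu * W = 0.65 * 326 = 211.9 kN/m
FOS = Resisting / Driving = 211.9 / 78
= 2.7167 (dimensionless)

2.7167 (dimensionless)


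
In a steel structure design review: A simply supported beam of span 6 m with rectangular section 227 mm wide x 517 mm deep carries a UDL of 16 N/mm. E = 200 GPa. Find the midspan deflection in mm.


I = 227 * 517^3 / 12 = 2614064145.92 mm^4
L = 6000.0 mm, w = 16 N/mm, E = 200000.0 MPa
delta = 5 * w * L^4 / (384 * E * I)
= 5 * 16 * 6000.0^4 / (384 * 200000.0 * 2614064145.92)
= 0.5164 mm

0.5164 mm


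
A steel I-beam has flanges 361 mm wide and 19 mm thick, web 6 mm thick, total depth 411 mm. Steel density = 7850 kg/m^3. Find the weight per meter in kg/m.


A_flanges = 2 * 361 * 19 = 13718 mm^2
A_web = (411 - 2 * 19) * 6 = 2238 mm^2
A_total = 13718 + 2238 = 15956 mm^2 = 0.015956 m^2
Weight = rho * A = 7850 * 0.015956 = 125.2546 kg/m

125.2546 kg/m


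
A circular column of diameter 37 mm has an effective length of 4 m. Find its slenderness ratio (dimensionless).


Radius of gyration r = d / 4 = 37 / 4 = 9.25 mm
L_eff = 4000.0 mm
Slenderness ratio = L / r = 4000.0 / 9.25 = 432.43 (dimensionless)

432.43 (dimensionless)


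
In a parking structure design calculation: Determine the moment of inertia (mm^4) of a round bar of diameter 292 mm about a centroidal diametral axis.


r = d / 2 = 292 / 2 = 146.0 mm
I = pi * r^4 / 4 = pi * 146.0^4 / 4
= 356862821.2 mm^4

356862821.2 mm^4


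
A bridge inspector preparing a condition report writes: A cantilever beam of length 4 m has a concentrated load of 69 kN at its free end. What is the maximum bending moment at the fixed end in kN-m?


For a cantilever with a point load at the free end:
M_max = P * L = 69 * 4 = 276 kN-m

276 kN-m


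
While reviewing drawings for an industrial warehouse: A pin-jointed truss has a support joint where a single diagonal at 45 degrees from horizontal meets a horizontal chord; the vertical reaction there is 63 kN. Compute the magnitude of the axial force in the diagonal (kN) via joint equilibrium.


At the joint, only the diagonal has a vertical component, so vertical equilibrium gives:
F * sin(45) = 63
F = 63 / sin(45)
= 63 / 0.707107
= 89.1 kN

89.1 kN


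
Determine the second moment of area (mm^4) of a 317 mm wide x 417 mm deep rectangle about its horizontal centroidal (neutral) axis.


I = b * h^3 / 12
= 317 * 417^3 / 12
= 317 * 72511713 / 12
= 1915517751.75 mm^4

1915517751.75 mm^4


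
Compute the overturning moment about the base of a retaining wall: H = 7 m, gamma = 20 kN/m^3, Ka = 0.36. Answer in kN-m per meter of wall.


Pa = 0.5 * Ka * gamma * H^2
= 0.5 * 0.36 * 20 * 7^2
= 176.4 kN/m
Arm = H / 3 = 7 / 3 = 2.3333 m
Mo = Pa * arm = Pa * H / 3 = 176.4 * 7 / 3 = 411.6 kN-m/m

411.6 kN-m/m


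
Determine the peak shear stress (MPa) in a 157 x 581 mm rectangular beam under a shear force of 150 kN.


A = b * h = 157 * 581 = 91217 mm^2
V = 150 kN = 150000.0 N
tau_max = 1.5 * V / A = 1.5 * 150000.0 / 91217
= 2.4666 MPa

2.4666 MPa


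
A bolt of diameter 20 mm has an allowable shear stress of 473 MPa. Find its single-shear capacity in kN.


A = pi * d^2 / 4 = pi * 20^2 / 4 = 314.1593 mm^2
V = f_v * A / 1000 = 473 * 314.1593 / 1000
= 148.5973 kN

148.5973 kN


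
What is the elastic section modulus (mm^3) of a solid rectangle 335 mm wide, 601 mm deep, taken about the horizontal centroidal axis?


S = b * h^2 / 6
= 335 * 601^2 / 6
= 335 * 361201 / 6
= 20167055.83 mm^3

20167055.83 mm^3


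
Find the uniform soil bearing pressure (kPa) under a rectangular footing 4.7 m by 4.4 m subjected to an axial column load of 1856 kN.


A = 4.7 * 4.4 = 20.68 m^2
q = P / A = 1856 / 20.68
= 89.7485 kPa

89.7485 kPa


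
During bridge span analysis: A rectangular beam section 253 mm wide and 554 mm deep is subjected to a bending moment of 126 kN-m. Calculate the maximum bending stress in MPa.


I = b * h^3 / 12 = 253 * 554^3 / 12 = 3584830032.67 mm^4
y = h / 2 = 554 / 2 = 277.0 mm
M = 126 kN-m = 126000000.0 N-mm
sigma = M * y / I = 126000000.0 * 277.0 / 3584830032.67
= 9.74 MPa

9.74 MPa


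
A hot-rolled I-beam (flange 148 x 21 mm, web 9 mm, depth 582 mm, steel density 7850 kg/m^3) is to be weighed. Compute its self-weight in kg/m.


A_flanges = 2 * 148 * 21 = 6216 mm^2
A_web = (582 - 2 * 21) * 9 = 4860 mm^2
A_total = 6216 + 4860 = 11076 mm^2 = 0.011076 m^2
Weight = rho * A = 7850 * 0.011076 = 86.9466 kg/m

86.9466 kg/m


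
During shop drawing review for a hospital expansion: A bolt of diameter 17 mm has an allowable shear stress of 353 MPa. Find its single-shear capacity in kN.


A = pi * d^2 / 4 = pi * 17^2 / 4 = 226.9801 mm^2
V = f_v * A / 1000 = 353 * 226.9801 / 1000
= 80.124 kN

80.124 kN


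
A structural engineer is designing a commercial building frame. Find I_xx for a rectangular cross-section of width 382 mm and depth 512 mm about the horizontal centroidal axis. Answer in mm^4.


I = b * h^3 / 12
= 382 * 512^3 / 12
= 382 * 134217728 / 12
= 4272597674.67 mm^4

4272597674.67 mm^4


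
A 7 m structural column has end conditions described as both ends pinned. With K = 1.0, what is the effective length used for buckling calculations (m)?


L_eff = K * L
= 1.0 * 7
= 7.0 m

7.0 m


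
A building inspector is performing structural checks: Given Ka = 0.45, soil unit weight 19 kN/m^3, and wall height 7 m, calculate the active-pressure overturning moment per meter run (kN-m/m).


Pa = 0.5 * Ka * gamma * H^2
= 0.5 * 0.45 * 19 * 7^2
= 209.475 kN/m
Arm = H / 3 = 7 / 3 = 2.3333 m
Mo = Pa * arm = Pa * H / 3 = 209.475 * 7 / 3 = 488.775 kN-m/m

488.775 kN-m/m


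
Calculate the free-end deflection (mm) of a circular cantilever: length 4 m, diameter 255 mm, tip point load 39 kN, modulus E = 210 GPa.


I = pi * d^4 / 64 = pi * 255^4 / 64 = 207553767.2 mm^4
L = 4000.0 mm, P = 39000.0 N, E = 210000.0 MPa
delta = P * L^3 / (3 * E * I)
= 39000.0 * 4000.0^3 / (3 * 210000.0 * 207553767.2)
= 19.0886 mm

19.0886 mm


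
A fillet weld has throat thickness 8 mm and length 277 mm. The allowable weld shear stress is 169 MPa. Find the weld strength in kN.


Strength = throat * length * allowable stress
= 8 * 277 * 169 N
= 374504 N
= 374.5 kN

374.5 kN


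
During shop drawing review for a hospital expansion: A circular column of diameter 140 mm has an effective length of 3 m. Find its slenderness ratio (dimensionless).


Radius of gyration r = d / 4 = 140 / 4 = 35.0 mm
L_eff = 3000.0 mm
Slenderness ratio = L / r = 3000.0 / 35.0 = 85.71 (dimensionless)

85.71 (dimensionless)


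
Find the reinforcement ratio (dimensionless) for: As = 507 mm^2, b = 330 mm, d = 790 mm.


rho = As / (b * d)
= 507 / (330 * 790)
= 507 / 260700
= 0.001945 (dimensionless)

0.001945 (dimensionless)


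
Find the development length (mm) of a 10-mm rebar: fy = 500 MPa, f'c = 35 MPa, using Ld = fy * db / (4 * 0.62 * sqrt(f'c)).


Ld = (fy * db) / (4 * 0.62 * sqrt(f'c))
= (500 * 10) / (4 * 0.62 * sqrt(35))
= 5000 / 14.6719
= 340.79 mm

340.79 mm


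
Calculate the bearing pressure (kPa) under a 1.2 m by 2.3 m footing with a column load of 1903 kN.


A = 1.2 * 2.3 = 2.76 m^2
q = P / A = 1903 / 2.76
= 689.4928 kPa

689.4928 kPa


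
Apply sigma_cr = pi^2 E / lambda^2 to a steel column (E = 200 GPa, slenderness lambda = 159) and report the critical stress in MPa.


sigma_cr = pi^2 * E / lambda^2
= 9.8696 * 200000.0 / 159^2
= 9.8696 * 200000.0 / 25281
= 78.0792 MPa

78.0792 MPa


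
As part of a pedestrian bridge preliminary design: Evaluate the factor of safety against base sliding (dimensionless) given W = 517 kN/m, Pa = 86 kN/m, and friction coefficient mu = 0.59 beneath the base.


Resisting force = mu * W = 0.59 * 517 = 305.03 kN/m
FOS = Resisting / Driving = 305.03 / 86
= 3.5469 (dimensionless)

3.5469 (dimensionless)


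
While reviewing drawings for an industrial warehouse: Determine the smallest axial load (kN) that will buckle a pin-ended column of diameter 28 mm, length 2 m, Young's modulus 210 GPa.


I = pi * d^4 / 64 = 30171.86 mm^4
L = 2000.0 mm
P_cr = pi^2 * E * I / L^2
= 9.8696 * 210000.0 * 30171.86 / 2000.0^2
= 15633.67 N = 15.6337 kN

15.6337 kN


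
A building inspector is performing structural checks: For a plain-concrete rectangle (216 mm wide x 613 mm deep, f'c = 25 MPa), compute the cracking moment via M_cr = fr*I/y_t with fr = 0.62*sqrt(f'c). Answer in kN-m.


fr = 0.62 * sqrt(25) = 0.62 * 5.0 = 3.1 MPa
I = 216 * 613^3 / 12 = 4146235146.0 mm^4
y_t = 306.5 mm
M_cr = fr * I / y_t = 3.1 * 4146235146.0 / 306.5 N-mm
= 41.9358 kN-m

41.9358 kN-m


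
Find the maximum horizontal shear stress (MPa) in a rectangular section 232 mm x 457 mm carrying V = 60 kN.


A = b * h = 232 * 457 = 106024 mm^2
V = 60 kN = 60000.0 N
tau_max = 1.5 * V / A = 1.5 * 60000.0 / 106024
= 0.8489 MPa

0.8489 MPa


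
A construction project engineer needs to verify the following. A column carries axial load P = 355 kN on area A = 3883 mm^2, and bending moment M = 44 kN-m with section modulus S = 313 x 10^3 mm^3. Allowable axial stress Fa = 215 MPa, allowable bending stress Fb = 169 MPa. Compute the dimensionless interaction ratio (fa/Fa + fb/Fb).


f_a = P / A = 355000.0 / 3883 = 91.4242 MPa
f_b = M / S = 44000000.0 / 313000.0 = 140.5751 MPa
Ratio = f_a / Fa + f_b / Fb
= 91.4242 / 215 + 140.5751 / 169
= 1.257 (dimensionless)

1.257 (dimensionless)


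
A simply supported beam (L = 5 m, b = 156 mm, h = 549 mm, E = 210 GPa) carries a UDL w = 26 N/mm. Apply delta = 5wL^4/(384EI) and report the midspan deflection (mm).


I = 156 * 549^3 / 12 = 2151098937.0 mm^4
L = 5000.0 mm, w = 26 N/mm, E = 210000.0 MPa
delta = 5 * w * L^4 / (384 * E * I)
= 5 * 26 * 5000.0^4 / (384 * 210000.0 * 2151098937.0)
= 0.4684 mm

0.4684 mm


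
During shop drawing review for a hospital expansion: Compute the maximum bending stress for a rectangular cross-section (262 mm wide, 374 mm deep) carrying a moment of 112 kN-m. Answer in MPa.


I = b * h^3 / 12 = 262 * 374^3 / 12 = 1142180790.67 mm^4
y = h / 2 = 374 / 2 = 187.0 mm
M = 112 kN-m = 112000000.0 N-mm
sigma = M * y / I = 112000000.0 * 187.0 / 1142180790.67
= 18.34 MPa

18.34 MPa


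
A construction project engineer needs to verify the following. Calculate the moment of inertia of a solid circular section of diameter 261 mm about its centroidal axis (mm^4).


r = d / 2 = 261 / 2 = 130.5 mm
I = pi * r^4 / 4 = pi * 130.5^4 / 4
= 227788569.92 mm^4

227788569.92 mm^4


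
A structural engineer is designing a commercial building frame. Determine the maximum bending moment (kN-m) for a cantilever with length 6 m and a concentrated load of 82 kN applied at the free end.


For a cantilever with a point load at the free end:
M_max = P * L = 82 * 6 = 492 kN-m

492 kN-m


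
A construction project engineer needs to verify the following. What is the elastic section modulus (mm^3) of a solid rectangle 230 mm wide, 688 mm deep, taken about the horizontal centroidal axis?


S = b * h^2 / 6
= 230 * 688^2 / 6
= 230 * 473344 / 6
= 18144853.33 mm^3

18144853.33 mm^3


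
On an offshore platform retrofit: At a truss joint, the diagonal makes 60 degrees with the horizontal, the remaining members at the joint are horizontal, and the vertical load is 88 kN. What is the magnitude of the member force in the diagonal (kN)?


At the joint, only the diagonal has a vertical component, so vertical equilibrium gives:
F * sin(60) = 88
F = 88 / sin(60)
= 88 / 0.866025
= 101.61 kN

101.61 kN


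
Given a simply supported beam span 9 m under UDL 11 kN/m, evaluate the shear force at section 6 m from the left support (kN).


R_A = w * L / 2 = 11 * 9 / 2 = 49.5 kN
V(x) = R_A - w * x = 49.5 - 11 * 6
= -16.5 kN

-16.5 kN


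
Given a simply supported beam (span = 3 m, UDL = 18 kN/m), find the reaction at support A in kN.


Total load = w * L = 18 * 3 = 54 kN
By symmetry, each reaction R = total / 2 = 54 / 2 = 27.0 kN

27.0 kN


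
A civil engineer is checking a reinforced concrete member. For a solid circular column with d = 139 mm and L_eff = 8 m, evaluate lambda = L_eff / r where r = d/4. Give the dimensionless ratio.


Radius of gyration r = d / 4 = 139 / 4 = 34.75 mm
L_eff = 8000.0 mm
Slenderness ratio = L / r = 8000.0 / 34.75 = 230.22 (dimensionless)

230.22 (dimensionless)


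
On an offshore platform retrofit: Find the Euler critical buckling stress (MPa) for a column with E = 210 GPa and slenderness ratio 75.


sigma_cr = pi^2 * E / lambda^2
= 9.8696 * 210000.0 / 75^2
= 9.8696 * 210000.0 / 5625
= 368.4652 MPa

368.4652 MPa


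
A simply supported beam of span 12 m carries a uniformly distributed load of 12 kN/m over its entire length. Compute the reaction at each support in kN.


Total load = w * L = 12 * 12 = 144 kN
By symmetry, each reaction R = total / 2 = 144 / 2 = 72.0 kN

72.0 kN


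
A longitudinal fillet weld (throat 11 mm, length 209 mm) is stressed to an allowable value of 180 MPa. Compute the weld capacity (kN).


Strength = throat * length * allowable stress
= 11 * 209 * 180 N
= 413820 N
= 413.82 kN

413.82 kN


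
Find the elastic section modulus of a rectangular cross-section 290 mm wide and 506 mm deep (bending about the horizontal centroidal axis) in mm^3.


S = b * h^2 / 6
= 290 * 506^2 / 6
= 290 * 256036 / 6
= 12375073.33 mm^3

12375073.33 mm^3


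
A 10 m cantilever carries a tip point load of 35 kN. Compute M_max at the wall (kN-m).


For a cantilever with a point load at the free end:
M_max = P * L = 35 * 10 = 350 kN-m

350 kN-m


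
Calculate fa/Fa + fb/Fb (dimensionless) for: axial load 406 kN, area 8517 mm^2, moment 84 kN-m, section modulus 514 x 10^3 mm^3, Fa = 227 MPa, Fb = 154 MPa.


f_a = P / A = 406000.0 / 8517 = 47.6694 MPa
f_b = M / S = 84000000.0 / 514000.0 = 163.4241 MPa
Ratio = f_a / Fa + f_b / Fb
= 47.6694 / 227 + 163.4241 / 154
= 1.2712 (dimensionless)

1.2712 (dimensionless)


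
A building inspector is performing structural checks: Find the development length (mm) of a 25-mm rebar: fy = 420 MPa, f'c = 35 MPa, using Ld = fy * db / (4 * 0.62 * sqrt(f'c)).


Ld = (fy * db) / (4 * 0.62 * sqrt(f'c))
= (420 * 25) / (4 * 0.62 * sqrt(35))
= 10500 / 14.6719
= 715.65 mm

715.65 mm


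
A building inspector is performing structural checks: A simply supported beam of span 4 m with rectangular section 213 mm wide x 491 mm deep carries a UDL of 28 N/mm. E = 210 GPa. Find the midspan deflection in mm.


I = 213 * 491^3 / 12 = 2101081185.25 mm^4
L = 4000.0 mm, w = 28 N/mm, E = 210000.0 MPa
delta = 5 * w * L^4 / (384 * E * I)
= 5 * 28 * 4000.0^4 / (384 * 210000.0 * 2101081185.25)
= 0.2115 mm

0.2115 mm


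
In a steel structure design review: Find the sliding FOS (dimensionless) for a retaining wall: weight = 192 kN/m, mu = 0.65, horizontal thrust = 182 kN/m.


Resisting force = mu * W = 0.65 * 192 = 124.8 kN/m
FOS = Resisting / Driving = 124.8 / 182
= 0.6857 (dimensionless)

0.6857 (dimensionless)


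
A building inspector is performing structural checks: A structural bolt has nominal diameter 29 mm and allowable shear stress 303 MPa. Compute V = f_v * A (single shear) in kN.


A = pi * d^2 / 4 = pi * 29^2 / 4 = 660.5199 mm^2
V = f_v * A / 1000 = 303 * 660.5199 / 1000
= 200.1375 kN

200.1375 kN


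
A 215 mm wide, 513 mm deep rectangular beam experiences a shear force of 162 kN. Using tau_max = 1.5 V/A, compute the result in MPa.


A = b * h = 215 * 513 = 110295 mm^2
V = 162 kN = 162000.0 N
tau_max = 1.5 * V / A = 1.5 * 162000.0 / 110295
= 2.2032 MPa

2.2032 MPa


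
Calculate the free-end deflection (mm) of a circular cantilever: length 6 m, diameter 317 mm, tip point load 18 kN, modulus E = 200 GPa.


I = pi * d^4 / 64 = pi * 317^4 / 64 = 495686336.22 mm^4
L = 6000.0 mm, P = 18000.0 N, E = 200000.0 MPa
delta = P * L^3 / (3 * E * I)
= 18000.0 * 6000.0^3 / (3 * 200000.0 * 495686336.22)
= 13.0728 mm

13.0728 mm


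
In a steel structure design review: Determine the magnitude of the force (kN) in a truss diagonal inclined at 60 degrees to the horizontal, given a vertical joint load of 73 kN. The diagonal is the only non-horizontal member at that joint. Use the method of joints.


At the joint, only the diagonal has a vertical component, so vertical equilibrium gives:
F * sin(60) = 73
F = 73 / sin(60)
= 73 / 0.866025
= 84.29 kN

84.29 kN


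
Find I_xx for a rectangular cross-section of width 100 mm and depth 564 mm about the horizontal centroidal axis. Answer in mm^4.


I = b * h^3 / 12
= 100 * 564^3 / 12
= 100 * 179406144 / 12
= 1495051200.0 mm^4

1495051200.0 mm^4


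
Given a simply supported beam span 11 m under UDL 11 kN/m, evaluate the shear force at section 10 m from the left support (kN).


R_A = w * L / 2 = 11 * 11 / 2 = 60.5 kN
V(x) = R_A - w * x = 60.5 - 11 * 10
= -49.5 kN

-49.5 kN


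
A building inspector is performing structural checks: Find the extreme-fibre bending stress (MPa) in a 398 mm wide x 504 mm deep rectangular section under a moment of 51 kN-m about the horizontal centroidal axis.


I = b * h^3 / 12 = 398 * 504^3 / 12 = 4246131456.0 mm^4
y = h / 2 = 504 / 2 = 252.0 mm
M = 51 kN-m = 51000000.0 N-mm
sigma = M * y / I = 51000000.0 * 252.0 / 4246131456.0
= 3.03 MPa

3.03 MPa


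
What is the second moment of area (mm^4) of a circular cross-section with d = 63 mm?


r = d / 2 = 63 / 2 = 31.5 mm
I = pi * r^4 / 4 = pi * 31.5^4 / 4
= 773271.66 mm^4

773271.66 mm^4


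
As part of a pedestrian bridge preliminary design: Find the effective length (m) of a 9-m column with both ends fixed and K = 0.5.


L_eff = K * L
= 0.5 * 9
= 4.5 m

4.5 m


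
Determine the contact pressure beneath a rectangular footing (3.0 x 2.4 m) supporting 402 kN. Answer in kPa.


A = 3.0 * 2.4 = 7.2 m^2
q = P / A = 402 / 7.2
= 55.8333 kPa

55.8333 kPa


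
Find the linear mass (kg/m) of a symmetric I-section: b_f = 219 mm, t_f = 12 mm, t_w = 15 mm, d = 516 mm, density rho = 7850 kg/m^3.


A_flanges = 2 * 219 * 12 = 5256 mm^2
A_web = (516 - 2 * 12) * 15 = 7380 mm^2
A_total = 5256 + 7380 = 12636 mm^2 = 0.012636 m^2
Weight = rho * A = 7850 * 0.012636 = 99.1926 kg/m

99.1926 kg/m


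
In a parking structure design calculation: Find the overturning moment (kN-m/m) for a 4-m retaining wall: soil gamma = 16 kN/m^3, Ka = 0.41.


Pa = 0.5 * Ka * gamma * H^2
= 0.5 * 0.41 * 16 * 4^2
= 52.48 kN/m
Arm = H / 3 = 4 / 3 = 1.3333 m
Mo = Pa * arm = Pa * H / 3 = 52.48 * 4 / 3 = 69.9733 kN-m/m

69.9733 kN-m/m


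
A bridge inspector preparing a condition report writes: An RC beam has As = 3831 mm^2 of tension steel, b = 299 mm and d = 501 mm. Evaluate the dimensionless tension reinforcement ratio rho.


rho = As / (b * d)
= 3831 / (299 * 501)
= 3831 / 149799
= 0.025574 (dimensionless)

0.025574 (dimensionless)


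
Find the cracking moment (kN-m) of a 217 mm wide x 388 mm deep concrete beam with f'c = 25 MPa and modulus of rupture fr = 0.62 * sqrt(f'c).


fr = 0.62 * sqrt(25) = 0.62 * 5.0 = 3.1 MPa
I = 217 * 388^3 / 12 = 1056266885.33 mm^4
y_t = 194.0 mm
M_cr = fr * I / y_t = 3.1 * 1056266885.33 / 194.0 N-mm
= 16.8785 kN-m

16.8785 kN-m


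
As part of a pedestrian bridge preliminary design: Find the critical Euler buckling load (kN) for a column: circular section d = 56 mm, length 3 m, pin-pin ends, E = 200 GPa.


I = pi * d^4 / 64 = 482749.69 mm^4
L = 3000.0 mm
P_cr = pi^2 * E * I / L^2
= 9.8696 * 200000.0 * 482749.69 / 3000.0^2
= 105878.86 N = 105.8789 kN

105.8789 kN


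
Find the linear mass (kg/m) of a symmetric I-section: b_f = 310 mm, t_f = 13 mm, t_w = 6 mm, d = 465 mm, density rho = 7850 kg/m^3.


A_flanges = 2 * 310 * 13 = 8060 mm^2
A_web = (465 - 2 * 13) * 6 = 2634 mm^2
A_total = 8060 + 2634 = 10694 mm^2 = 0.010694 m^2
Weight = rho * A = 7850 * 0.010694 = 83.9479 kg/m

83.9479 kg/m


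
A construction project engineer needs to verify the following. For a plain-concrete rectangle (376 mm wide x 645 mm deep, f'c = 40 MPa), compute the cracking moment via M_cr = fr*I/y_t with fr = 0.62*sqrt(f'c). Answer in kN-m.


fr = 0.62 * sqrt(40) = 0.62 * 6.3246 = 3.9212 MPa
I = 376 * 645^3 / 12 = 8407865250.0 mm^4
y_t = 322.5 mm
M_cr = fr * I / y_t = 3.9212 * 8407865250.0 / 322.5 N-mm
= 102.2298 kN-m

102.2298 kN-m


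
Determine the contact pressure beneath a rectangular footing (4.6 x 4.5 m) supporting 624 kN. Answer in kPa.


A = 4.6 * 4.5 = 20.7 m^2
q = P / A = 624 / 20.7
= 30.1449 kPa

30.1449 kPa


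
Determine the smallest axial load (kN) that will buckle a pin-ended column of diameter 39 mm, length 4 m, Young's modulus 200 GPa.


I = pi * d^4 / 64 = 113560.77 mm^4
L = 4000.0 mm
P_cr = pi^2 * E * I / L^2
= 9.8696 * 200000.0 * 113560.77 / 4000.0^2
= 14010.0 N = 14.01 kN

14.01 kN


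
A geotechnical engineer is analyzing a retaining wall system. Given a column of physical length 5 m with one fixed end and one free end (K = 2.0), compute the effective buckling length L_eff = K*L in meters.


L_eff = K * L
= 2.0 * 5
= 10.0 m

10.0 m


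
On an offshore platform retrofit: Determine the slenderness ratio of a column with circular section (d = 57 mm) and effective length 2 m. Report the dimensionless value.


Radius of gyration r = d / 4 = 57 / 4 = 14.25 mm
L_eff = 2000.0 mm
Slenderness ratio = L / r = 2000.0 / 14.25 = 140.35 (dimensionless)

140.35 (dimensionless)


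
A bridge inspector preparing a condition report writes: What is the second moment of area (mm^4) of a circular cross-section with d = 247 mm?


r = d / 2 = 247 / 2 = 123.5 mm
I = pi * r^4 / 4 = pi * 123.5^4 / 4
= 182708062.3 mm^4

182708062.3 mm^4


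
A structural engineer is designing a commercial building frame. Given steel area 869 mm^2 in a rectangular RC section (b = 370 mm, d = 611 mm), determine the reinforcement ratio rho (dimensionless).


rho = As / (b * d)
= 869 / (370 * 611)
= 869 / 226070
= 0.003844 (dimensionless)

0.003844 (dimensionless)


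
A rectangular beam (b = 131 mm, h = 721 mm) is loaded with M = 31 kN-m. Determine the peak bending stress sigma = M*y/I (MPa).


I = b * h^3 / 12 = 131 * 721^3 / 12 = 4091625190.92 mm^4
y = h / 2 = 721 / 2 = 360.5 mm
M = 31 kN-m = 31000000.0 N-mm
sigma = M * y / I = 31000000.0 * 360.5 / 4091625190.92
= 2.73 MPa

2.73 MPa


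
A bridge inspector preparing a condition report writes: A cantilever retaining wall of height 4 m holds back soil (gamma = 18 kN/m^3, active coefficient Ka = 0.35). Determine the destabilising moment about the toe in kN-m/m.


Pa = 0.5 * Ka * gamma * H^2
= 0.5 * 0.35 * 18 * 4^2
= 50.4 kN/m
Arm = H / 3 = 4 / 3 = 1.3333 m
Mo = Pa * arm = Pa * H / 3 = 50.4 * 4 / 3 = 67.2 kN-m/m

67.2 kN-m/m


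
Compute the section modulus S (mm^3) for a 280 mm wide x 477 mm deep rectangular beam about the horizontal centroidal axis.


S = b * h^2 / 6
= 280 * 477^2 / 6
= 280 * 227529 / 6
= 10618020.0 mm^3

10618020.0 mm^3


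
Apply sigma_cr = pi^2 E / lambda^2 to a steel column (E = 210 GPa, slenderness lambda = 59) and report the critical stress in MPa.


sigma_cr = pi^2 * E / lambda^2
= 9.8696 * 210000.0 / 59^2
= 9.8696 * 210000.0 / 3481
= 595.4085 MPa

595.4085 MPa


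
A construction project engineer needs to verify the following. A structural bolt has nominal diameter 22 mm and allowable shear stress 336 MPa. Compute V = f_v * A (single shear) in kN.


A = pi * d^2 / 4 = pi * 22^2 / 4 = 380.1327 mm^2
V = f_v * A / 1000 = 336 * 380.1327 / 1000
= 127.7246 kN

127.7246 kN


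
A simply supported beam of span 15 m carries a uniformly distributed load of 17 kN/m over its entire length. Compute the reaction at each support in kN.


Total load = w * L = 17 * 15 = 255 kN
By symmetry, each reaction R = total / 2 = 255 / 2 = 127.5 kN

127.5 kN


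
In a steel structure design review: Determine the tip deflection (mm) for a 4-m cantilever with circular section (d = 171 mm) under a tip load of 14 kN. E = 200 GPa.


I = pi * d^4 / 64 = pi * 171^4 / 64 = 41971485.48 mm^4
L = 4000.0 mm, P = 14000.0 N, E = 200000.0 MPa
delta = P * L^3 / (3 * E * I)
= 14000.0 * 4000.0^3 / (3 * 200000.0 * 41971485.48)
= 35.5797 mm

35.5797 mm


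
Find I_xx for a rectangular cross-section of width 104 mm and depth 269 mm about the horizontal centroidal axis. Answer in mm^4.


I = b * h^3 / 12
= 104 * 269^3 / 12
= 104 * 19465109 / 12
= 168697611.33 mm^4

168697611.33 mm^4


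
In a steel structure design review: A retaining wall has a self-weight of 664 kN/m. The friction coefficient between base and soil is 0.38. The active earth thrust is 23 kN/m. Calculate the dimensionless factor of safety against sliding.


Resisting force = mu * W = 0.38 * 664 = 252.32 kN/m
FOS = Resisting / Driving = 252.32 / 23
= 10.9704 (dimensionless)

10.9704 (dimensionless)


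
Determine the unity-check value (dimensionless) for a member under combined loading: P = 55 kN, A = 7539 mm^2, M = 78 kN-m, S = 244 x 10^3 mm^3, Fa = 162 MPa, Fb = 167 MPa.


f_a = P / A = 55000.0 / 7539 = 7.2954 MPa
f_b = M / S = 78000000.0 / 244000.0 = 319.6721 MPa
Ratio = f_a / Fa + f_b / Fb
= 7.2954 / 162 + 319.6721 / 167
= 1.9592 (dimensionless)

1.9592 (dimensionless)


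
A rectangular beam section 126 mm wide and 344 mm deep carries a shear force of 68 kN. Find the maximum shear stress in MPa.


A = b * h = 126 * 344 = 43344 mm^2
V = 68 kN = 68000.0 N
tau_max = 1.5 * V / A = 1.5 * 68000.0 / 43344
= 2.3533 MPa

2.3533 MPa


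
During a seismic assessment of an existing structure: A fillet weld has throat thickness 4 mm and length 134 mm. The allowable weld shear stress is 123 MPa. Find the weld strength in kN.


Strength = throat * length * allowable stress
= 4 * 134 * 123 N
= 65928 N
= 65.93 kN

65.93 kN


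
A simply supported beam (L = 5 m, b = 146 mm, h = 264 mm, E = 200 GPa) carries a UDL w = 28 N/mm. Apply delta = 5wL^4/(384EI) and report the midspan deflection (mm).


I = 146 * 264^3 / 12 = 223863552.0 mm^4
L = 5000.0 mm, w = 28 N/mm, E = 200000.0 MPa
delta = 5 * w * L^4 / (384 * E * I)
= 5 * 28 * 5000.0^4 / (384 * 200000.0 * 223863552.0)
= 5.0894 mm

5.0894 mm


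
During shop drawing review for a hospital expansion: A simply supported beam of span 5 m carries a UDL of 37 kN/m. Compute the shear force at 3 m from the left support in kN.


R_A = w * L / 2 = 37 * 5 / 2 = 92.5 kN
V(x) = R_A - w * x = 92.5 - 37 * 3
= -18.5 kN

-18.5 kN


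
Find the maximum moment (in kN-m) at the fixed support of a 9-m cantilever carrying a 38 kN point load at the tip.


For a cantilever with a point load at the free end:
M_max = P * L = 38 * 9 = 342 kN-m

342 kN-m


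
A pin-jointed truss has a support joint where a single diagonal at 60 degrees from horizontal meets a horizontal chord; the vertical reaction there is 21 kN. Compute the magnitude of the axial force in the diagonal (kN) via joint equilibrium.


At the joint, only the diagonal has a vertical component, so vertical equilibrium gives:
F * sin(60) = 21
F = 21 / sin(60)
= 21 / 0.866025
= 24.25 kN

24.25 kN


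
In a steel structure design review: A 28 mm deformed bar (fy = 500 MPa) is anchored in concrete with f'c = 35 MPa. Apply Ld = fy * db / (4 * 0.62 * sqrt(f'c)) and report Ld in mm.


Ld = (fy * db) / (4 * 0.62 * sqrt(f'c))
= (500 * 28) / (4 * 0.62 * sqrt(35))
= 14000 / 14.6719
= 954.21 mm

954.21 mm


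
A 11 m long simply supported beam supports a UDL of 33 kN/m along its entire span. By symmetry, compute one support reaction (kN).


Total load = w * L = 33 * 11 = 363 kN
By symmetry, each reaction R = total / 2 = 363 / 2 = 181.5 kN

181.5 kN


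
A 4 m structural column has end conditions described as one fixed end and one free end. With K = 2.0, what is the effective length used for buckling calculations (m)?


L_eff = K * L
= 2.0 * 4
= 8.0 m

8.0 m


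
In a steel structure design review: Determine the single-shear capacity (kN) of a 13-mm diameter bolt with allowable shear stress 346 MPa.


A = pi * d^2 / 4 = pi * 13^2 / 4 = 132.7323 mm^2
V = f_v * A / 1000 = 346 * 132.7323 / 1000
= 45.9254 kN

45.9254 kN


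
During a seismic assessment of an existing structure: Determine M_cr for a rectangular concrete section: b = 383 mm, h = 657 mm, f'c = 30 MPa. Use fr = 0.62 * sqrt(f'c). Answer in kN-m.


fr = 0.62 * sqrt(30) = 0.62 * 5.4772 = 3.3959 MPa
I = 383 * 657^3 / 12 = 9051355793.25 mm^4
y_t = 328.5 mm
M_cr = fr * I / y_t = 3.3959 * 9051355793.25 / 328.5 N-mm
= 93.5687 kN-m

93.5687 kN-m


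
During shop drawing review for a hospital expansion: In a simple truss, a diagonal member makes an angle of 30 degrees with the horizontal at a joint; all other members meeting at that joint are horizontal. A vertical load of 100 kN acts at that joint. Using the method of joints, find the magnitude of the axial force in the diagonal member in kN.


At the joint, only the diagonal has a vertical component, so vertical equilibrium gives:
F * sin(30) = 100
F = 100 / sin(30)
= 100 / 0.5
= 200.0 kN

200.0 kN


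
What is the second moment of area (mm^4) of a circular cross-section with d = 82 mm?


r = d / 2 = 82 / 2 = 41.0 mm
I = pi * r^4 / 4 = pi * 41.0^4 / 4
= 2219347.5 mm^4

2219347.5 mm^4


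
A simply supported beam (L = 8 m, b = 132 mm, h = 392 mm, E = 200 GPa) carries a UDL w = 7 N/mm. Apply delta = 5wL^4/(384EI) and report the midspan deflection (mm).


I = 132 * 392^3 / 12 = 662599168.0 mm^4
L = 8000.0 mm, w = 7 N/mm, E = 200000.0 MPa
delta = 5 * w * L^4 / (384 * E * I)
= 5 * 7 * 8000.0^4 / (384 * 200000.0 * 662599168.0)
= 2.8172 mm

2.8172 mm


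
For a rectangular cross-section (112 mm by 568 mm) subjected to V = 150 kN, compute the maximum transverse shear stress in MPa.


A = b * h = 112 * 568 = 63616 mm^2
V = 150 kN = 150000.0 N
tau_max = 1.5 * V / A = 1.5 * 150000.0 / 63616
= 3.5368 MPa

3.5368 MPa


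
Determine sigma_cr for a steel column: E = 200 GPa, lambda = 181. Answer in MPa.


sigma_cr = pi^2 * E / lambda^2
= 9.8696 * 200000.0 / 181^2
= 9.8696 * 200000.0 / 32761
= 60.2522 MPa

60.2522 MPa


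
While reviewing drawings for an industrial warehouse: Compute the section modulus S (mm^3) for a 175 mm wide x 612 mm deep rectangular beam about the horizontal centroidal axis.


S = b * h^2 / 6
= 175 * 612^2 / 6
= 175 * 374544 / 6
= 10924200.0 mm^3

10924200.0 mm^3


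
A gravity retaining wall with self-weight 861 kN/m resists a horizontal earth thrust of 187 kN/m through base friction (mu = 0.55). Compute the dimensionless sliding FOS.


Resisting force = mu * W = 0.55 * 861 = 473.55 kN/m
FOS = Resisting / Driving = 473.55 / 187
= 2.5324 (dimensionless)

2.5324 (dimensionless)


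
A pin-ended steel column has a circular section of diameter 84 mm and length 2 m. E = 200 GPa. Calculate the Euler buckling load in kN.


I = pi * d^4 / 64 = 2443920.32 mm^4
L = 2000.0 mm
P_cr = pi^2 * E * I / L^2
= 9.8696 * 200000.0 * 2443920.32 / 2000.0^2
= 1206026.34 N = 1206.0263 kN

1206.0263 kN


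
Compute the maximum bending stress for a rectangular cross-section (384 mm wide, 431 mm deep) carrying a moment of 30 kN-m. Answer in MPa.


I = b * h^3 / 12 = 384 * 431^3 / 12 = 2562015712.0 mm^4
y = h / 2 = 431 / 2 = 215.5 mm
M = 30 kN-m = 30000000.0 N-mm
sigma = M * y / I = 30000000.0 * 215.5 / 2562015712.0
= 2.52 MPa

2.52 MPa


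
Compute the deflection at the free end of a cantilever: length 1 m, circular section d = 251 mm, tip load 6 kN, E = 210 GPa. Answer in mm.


I = pi * d^4 / 64 = pi * 251^4 / 64 = 194834016.97 mm^4
L = 1000.0 mm, P = 6000.0 N, E = 210000.0 MPa
delta = P * L^3 / (3 * E * I)
= 6000.0 * 1000.0^3 / (3 * 210000.0 * 194834016.97)
= 0.0489 mm

0.0489 mm


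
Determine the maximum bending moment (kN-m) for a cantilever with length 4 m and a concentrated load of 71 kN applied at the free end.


For a cantilever with a point load at the free end:
M_max = P * L = 71 * 4 = 284 kN-m

284 kN-m


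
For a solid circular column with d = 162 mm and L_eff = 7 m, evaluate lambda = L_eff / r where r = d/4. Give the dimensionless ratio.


Radius of gyration r = d / 4 = 162 / 4 = 40.5 mm
L_eff = 7000.0 mm
Slenderness ratio = L / r = 7000.0 / 40.5 = 172.84 (dimensionless)

172.84 (dimensionless)


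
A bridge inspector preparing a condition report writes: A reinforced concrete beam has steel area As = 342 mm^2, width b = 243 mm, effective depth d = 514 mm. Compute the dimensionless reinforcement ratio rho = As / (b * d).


rho = As / (b * d)
= 342 / (243 * 514)
= 342 / 124902
= 0.002738 (dimensionless)

0.002738 (dimensionless)


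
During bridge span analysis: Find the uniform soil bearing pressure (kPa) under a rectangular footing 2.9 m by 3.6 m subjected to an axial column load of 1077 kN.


A = 2.9 * 3.6 = 10.44 m^2
q = P / A = 1077 / 10.44
= 103.1609 kPa

103.1609 kPa


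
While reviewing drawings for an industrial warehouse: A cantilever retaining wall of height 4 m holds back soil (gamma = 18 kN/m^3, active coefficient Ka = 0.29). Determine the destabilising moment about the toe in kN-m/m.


Pa = 0.5 * Ka * gamma * H^2
= 0.5 * 0.29 * 18 * 4^2
= 41.76 kN/m
Arm = H / 3 = 4 / 3 = 1.3333 m
Mo = Pa * arm = Pa * H / 3 = 41.76 * 4 / 3 = 55.68 kN-m/m

55.68 kN-m/m


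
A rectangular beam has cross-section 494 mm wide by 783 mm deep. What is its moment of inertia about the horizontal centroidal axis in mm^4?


I = b * h^3 / 12
= 494 * 783^3 / 12
= 494 * 480048687 / 12
= 19762004281.5 mm^4

19762004281.5 mm^4


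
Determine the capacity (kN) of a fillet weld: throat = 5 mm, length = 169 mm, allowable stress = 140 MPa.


Strength = throat * length * allowable stress
= 5 * 169 * 140 N
= 118300 N
= 118.3 kN

118.3 kN


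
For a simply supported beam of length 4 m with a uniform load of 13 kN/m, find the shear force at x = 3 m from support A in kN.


R_A = w * L / 2 = 13 * 4 / 2 = 26.0 kN
V(x) = R_A - w * x = 26.0 - 13 * 3
= -13.0 kN

-13.0 kN


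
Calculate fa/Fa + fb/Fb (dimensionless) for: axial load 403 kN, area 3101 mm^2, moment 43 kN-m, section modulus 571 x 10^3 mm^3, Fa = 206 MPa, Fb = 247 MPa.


f_a = P / A = 403000.0 / 3101 = 129.9581 MPa
f_b = M / S = 43000000.0 / 571000.0 = 75.3065 MPa
Ratio = f_a / Fa + f_b / Fb
= 129.9581 / 206 + 75.3065 / 247
= 0.9357 (dimensionless)

0.9357 (dimensionless)
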